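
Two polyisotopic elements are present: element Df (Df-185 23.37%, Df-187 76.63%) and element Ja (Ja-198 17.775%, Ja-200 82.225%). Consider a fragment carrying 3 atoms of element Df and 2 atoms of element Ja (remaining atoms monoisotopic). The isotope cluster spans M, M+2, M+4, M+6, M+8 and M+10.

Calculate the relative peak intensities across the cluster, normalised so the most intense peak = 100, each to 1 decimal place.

Element Df pattern (n=3): 0.01276369 : 0.12555601 : 0.41169692 : 0.44998338
Element Ja pattern (n=2): 0.03159506 : 0.29230987 : 0.67609506
Convolve the two distributions (both contribute in 2-u steps):
  M: 0.01276369×0.03159506 = 0.000403
  M+2: 0.01276369×0.29230987 + 0.12555601×0.03159506 = 0.007698
  M+4: 0.01276369×0.67609506 + 0.12555601×0.29230987 + 0.41169692×0.03159506 = 0.058338
  M+6: 0.12555601×0.67609506 + 0.41169692×0.29230987 + 0.44998338×0.03159506 = 0.219448
  M+8: 0.41169692×0.67609506 + 0.44998338×0.29230987 = 0.409881
  M+10: 0.44998338×0.67609506 = 0.304232
Scale to base peak (0.409881) = 100: 0.1 : 1.9 : 14.2 : 53.5 : 100.0 : 74.2

0.1 : 1.9 : 14.2 : 53.5 : 100.0 : 74.2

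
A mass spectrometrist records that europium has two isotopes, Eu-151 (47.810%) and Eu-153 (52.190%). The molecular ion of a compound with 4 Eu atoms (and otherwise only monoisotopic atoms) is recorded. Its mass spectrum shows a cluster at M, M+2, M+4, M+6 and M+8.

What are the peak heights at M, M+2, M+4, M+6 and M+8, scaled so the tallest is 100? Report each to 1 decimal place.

The 4 Eu atoms are independent, so intensities follow the terms of (0.47810 + 0.52190)^4.
P(M) = 0.47810^4 = 0.052249
P(M+2) = 4 × 0.47810^3 × 0.52190^1 = 0.228141
P(M+4) = 6 × 0.47810^2 × 0.52190^2 = 0.373563
P(M+6) = 4 × 0.47810^1 × 0.52190^3 = 0.271857
P(M+8) = 0.52190^4 = 0.074191
The M+4 peak is largest (0.373563); scaling to 100 gives 14.0 : 61.1 : 100.0 : 72.8 : 19.9.

14.0 : 61.1 : 100.0 : 72.8 : 19.9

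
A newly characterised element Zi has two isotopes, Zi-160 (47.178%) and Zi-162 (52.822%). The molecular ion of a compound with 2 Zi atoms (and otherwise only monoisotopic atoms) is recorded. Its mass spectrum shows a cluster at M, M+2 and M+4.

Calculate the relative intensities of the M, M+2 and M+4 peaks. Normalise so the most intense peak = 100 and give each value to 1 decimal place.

Each Zi atom is independently Zi-160 (p = 0.47178) or Zi-162 (q = 0.52822); the cluster is the binomial expansion (p + q)^2.
P(M) = 0.47178^2 = 0.222576
P(M+2) = 2 × 0.47178^1 × 0.52822^1 = 0.498407
P(M+4) = 0.52822^2 = 0.279016
The M+2 peak is largest (0.498407); scaling to 100 gives 44.7 : 100.0 : 56.0.

44.7 : 100.0 : 56.0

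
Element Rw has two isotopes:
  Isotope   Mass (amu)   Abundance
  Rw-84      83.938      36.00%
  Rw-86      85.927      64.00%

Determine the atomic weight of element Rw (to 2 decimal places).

Weight each isotope mass by its fractional abundance: 0.3600 × 83.938 + 0.6400 × 85.927
= 30.2177 + 54.9933 = 85.2110 amu

85.21 amu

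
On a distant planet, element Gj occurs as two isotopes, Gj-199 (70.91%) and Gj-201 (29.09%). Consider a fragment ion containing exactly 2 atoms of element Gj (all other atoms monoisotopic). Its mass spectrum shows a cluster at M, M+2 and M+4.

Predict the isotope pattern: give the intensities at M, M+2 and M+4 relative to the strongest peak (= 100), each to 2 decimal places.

100.00 : 82.05 : 16.83

Expanding (0.7091 + 0.2909)^2:
P(M) = 0.7091^2 = 0.502823
P(M+2) = 2 × 0.7091^1 × 0.2909^1 = 0.412554
P(M+4) = 0.2909^2 = 0.084623
The M peak is largest (0.502823); scaling to 100 gives 100.00 : 82.05 : 16.83.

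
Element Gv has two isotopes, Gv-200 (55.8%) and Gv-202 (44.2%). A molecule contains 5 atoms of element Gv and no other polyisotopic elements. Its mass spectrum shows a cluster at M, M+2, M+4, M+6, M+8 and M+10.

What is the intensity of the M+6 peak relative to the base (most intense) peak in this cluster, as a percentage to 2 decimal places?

79.21%

(0.558 + 0.442)^5 gives M 0.0541, M+2 0.2143, M+4 0.3394, M+6 0.2689, M+8 0.1065, M+10 0.0169; the largest is M+4.
P(M+4) = C(5,2) × 0.558^3 × 0.442^2 = 10 × 0.17374111 × 0.195364 = 0.339428 (base)
P(M+6) = C(5,3) × 0.558^2 × 0.442^3 = 10 × 0.311364 × 0.08635089 = 0.268866
Relative intensity = 0.268866 / 0.339428 × 100 = 79.21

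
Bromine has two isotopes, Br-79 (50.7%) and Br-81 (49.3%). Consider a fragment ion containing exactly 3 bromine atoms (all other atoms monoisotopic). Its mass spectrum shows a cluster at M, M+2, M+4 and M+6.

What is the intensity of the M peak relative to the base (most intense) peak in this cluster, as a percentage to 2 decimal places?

Binomial terms of (0.507 + 0.493)^3: M 0.1303, M+2 0.3802, M+4 0.3697, M+6 0.1198 → M+2 is the base peak.
P(M+2) = C(3,1) × 0.507^2 × 0.493^1 = 3 × 0.257049 × 0.4930 = 0.380175 (base)
P(M) = C(3,0) × 0.507^3 × 0.493^0 = 1 × 0.13032384 × 1.0000 = 0.130324
Relative intensity = 0.130324 / 0.380175 × 100 = 34.28

34.28%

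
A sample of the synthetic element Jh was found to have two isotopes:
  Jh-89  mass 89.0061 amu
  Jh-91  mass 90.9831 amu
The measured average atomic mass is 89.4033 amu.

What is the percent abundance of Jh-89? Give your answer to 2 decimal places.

79.91%

Writing the weighted mean with unknown fraction x of Jh-89:
89.0061·x + 90.9831·(1 − x) = 89.4033
(89.0061 − 90.9831)·x = 89.4033 − 90.9831
x = -1.5798 / -1.9770 = 0.79909 → 79.91% Jh-89, 20.09% Jh-91.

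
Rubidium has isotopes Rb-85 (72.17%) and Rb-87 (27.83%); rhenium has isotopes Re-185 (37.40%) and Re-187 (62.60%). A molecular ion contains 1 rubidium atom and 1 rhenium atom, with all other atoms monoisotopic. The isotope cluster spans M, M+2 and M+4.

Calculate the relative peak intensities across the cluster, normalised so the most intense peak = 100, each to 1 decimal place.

Rubidium pattern (n=1): 0.7217 : 0.2783
Rhenium pattern (n=1): 0.3740 : 0.6260
Convolve the two distributions (both contribute in 2-u steps):
  M: 0.7217×0.3740 = 0.269916
  M+2: 0.7217×0.6260 + 0.2783×0.3740 = 0.555868
  M+4: 0.2783×0.6260 = 0.174216
Scale to base peak (0.555868) = 100: 48.6 : 100.0 : 31.3

48.6 : 100.0 : 31.3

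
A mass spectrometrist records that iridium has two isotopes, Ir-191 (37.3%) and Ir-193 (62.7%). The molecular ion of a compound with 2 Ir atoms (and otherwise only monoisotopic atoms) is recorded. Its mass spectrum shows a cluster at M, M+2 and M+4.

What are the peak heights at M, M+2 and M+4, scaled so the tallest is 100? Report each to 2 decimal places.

29.74 : 100.00 : 84.05

The 2 Ir atoms are independent, so intensities follow the terms of (0.373 + 0.627)^2.
P(M) = 0.373^2 = 0.139129
P(M+2) = 2 × 0.373^1 × 0.627^1 = 0.467742
P(M+4) = 0.627^2 = 0.393129
The M+2 peak is largest (0.467742); scaling to 100 gives 29.74 : 100.00 : 84.05.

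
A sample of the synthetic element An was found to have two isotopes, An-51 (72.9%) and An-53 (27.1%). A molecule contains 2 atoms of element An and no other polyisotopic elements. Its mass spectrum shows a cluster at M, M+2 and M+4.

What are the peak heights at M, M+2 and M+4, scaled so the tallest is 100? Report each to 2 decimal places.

The 2 An atoms are independent, so intensities follow the terms of (0.729 + 0.271)^2.
P(M) = 0.729^2 = 0.531441
P(M+2) = 2 × 0.729^1 × 0.271^1 = 0.395118
P(M+4) = 0.271^2 = 0.073441
The M peak is largest (0.531441); scaling to 100 gives 100.00 : 74.35 : 13.82.

100.00 : 74.35 : 13.82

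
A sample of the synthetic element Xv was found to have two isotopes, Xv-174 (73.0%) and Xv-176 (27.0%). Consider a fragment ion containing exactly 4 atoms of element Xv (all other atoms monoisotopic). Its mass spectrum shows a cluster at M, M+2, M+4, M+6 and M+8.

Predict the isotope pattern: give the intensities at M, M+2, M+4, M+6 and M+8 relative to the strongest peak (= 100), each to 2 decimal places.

Expanding (0.730 + 0.270)^4:
P(M) = 0.730^4 = 0.283982
P(M+2) = 4 × 0.730^3 × 0.270^1 = 0.420138
P(M+4) = 6 × 0.730^2 × 0.270^2 = 0.233090
P(M+6) = 4 × 0.730^1 × 0.270^3 = 0.057474
P(M+8) = 0.270^4 = 0.005314
The M+2 peak is largest (0.420138); scaling to 100 gives 67.59 : 100.00 : 55.48 : 13.68 : 1.26.

67.59 : 100.00 : 55.48 : 13.68 : 1.26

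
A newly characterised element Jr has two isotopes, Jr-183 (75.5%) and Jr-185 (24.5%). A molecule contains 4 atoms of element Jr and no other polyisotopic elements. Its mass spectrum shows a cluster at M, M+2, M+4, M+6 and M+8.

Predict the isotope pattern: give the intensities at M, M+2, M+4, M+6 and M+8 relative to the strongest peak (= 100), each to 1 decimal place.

77.0 : 100.0 : 48.7 : 10.5 : 0.9

Each Jr atom is independently Jr-183 (p = 0.755) or Jr-185 (q = 0.245); the cluster is the binomial expansion (p + q)^4.
P(M) = 0.755^4 = 0.324929
P(M+2) = 4 × 0.755^3 × 0.245^1 = 0.421761
P(M+4) = 6 × 0.755^2 × 0.245^2 = 0.205295
P(M+6) = 4 × 0.755^1 × 0.245^3 = 0.044412
P(M+8) = 0.245^4 = 0.003603
The M+2 peak is largest (0.421761); scaling to 100 gives 77.0 : 100.0 : 48.7 : 10.5 : 0.9.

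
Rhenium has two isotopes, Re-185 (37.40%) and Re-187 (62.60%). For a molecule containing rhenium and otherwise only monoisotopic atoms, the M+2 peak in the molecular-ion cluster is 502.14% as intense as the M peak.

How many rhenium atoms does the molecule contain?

The M+2/M ratio from n Re atoms is n · q/p = n · 0.6260/0.3740.
n = 5.0214 × 0.3740/0.6260 = 3.00 ≈ 3

3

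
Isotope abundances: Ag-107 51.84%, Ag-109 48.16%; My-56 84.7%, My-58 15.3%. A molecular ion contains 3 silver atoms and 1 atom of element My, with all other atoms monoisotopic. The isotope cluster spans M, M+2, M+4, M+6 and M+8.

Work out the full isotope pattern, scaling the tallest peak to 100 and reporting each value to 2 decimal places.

Silver pattern (n=3): 0.13931407 : 0.38827347 : 0.36071085 : 0.11170161
Element My pattern (n=1): 0.8470 : 0.1530
Convolve the two distributions (both contribute in 2-u steps):
  M: 0.13931407×0.8470 = 0.117999
  M+2: 0.13931407×0.1530 + 0.38827347×0.8470 = 0.350183
  M+4: 0.38827347×0.1530 + 0.36071085×0.8470 = 0.364928
  M+6: 0.36071085×0.1530 + 0.11170161×0.8470 = 0.149800
  M+8: 0.11170161×0.1530 = 0.017090
Scale to base peak (0.364928) = 100: 32.33 : 95.96 : 100.00 : 41.05 : 4.68

32.33 : 95.96 : 100.00 : 41.05 : 4.68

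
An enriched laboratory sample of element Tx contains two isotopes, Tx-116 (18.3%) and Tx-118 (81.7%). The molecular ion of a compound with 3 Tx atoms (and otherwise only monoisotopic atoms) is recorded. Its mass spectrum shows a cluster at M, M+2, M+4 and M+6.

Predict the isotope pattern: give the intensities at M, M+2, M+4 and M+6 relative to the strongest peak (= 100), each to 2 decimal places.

1.12 : 15.05 : 67.20 : 100.00

The 3 Tx atoms are independent, so intensities follow the terms of (0.183 + 0.817)^3.
P(M) = 0.183^3 = 0.006128
P(M+2) = 3 × 0.183^2 × 0.817^1 = 0.082082
P(M+4) = 3 × 0.183^1 × 0.817^2 = 0.366451
P(M+6) = 0.817^3 = 0.545339
The M+6 peak is largest (0.545339); scaling to 100 gives 1.12 : 15.05 : 67.20 : 100.00.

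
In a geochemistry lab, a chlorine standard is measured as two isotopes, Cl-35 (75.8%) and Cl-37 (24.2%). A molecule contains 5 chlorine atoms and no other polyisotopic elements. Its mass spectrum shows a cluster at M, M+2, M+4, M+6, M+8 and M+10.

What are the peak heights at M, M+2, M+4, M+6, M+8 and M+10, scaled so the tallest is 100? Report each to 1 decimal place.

62.6 : 100.0 : 63.9 : 20.4 : 3.3 : 0.2

Expanding (0.758 + 0.242)^5:
P(M) = 0.758^5 = 0.250234
P(M+2) = 5 × 0.758^4 × 0.242^1 = 0.399450
P(M+4) = 10 × 0.758^3 × 0.242^2 = 0.255058
P(M+6) = 10 × 0.758^2 × 0.242^3 = 0.081430
P(M+8) = 5 × 0.758^1 × 0.242^4 = 0.012999
P(M+10) = 0.242^5 = 0.000830
The M+2 peak is largest (0.399450); scaling to 100 gives 62.6 : 100.0 : 63.9 : 20.4 : 3.3 : 0.2.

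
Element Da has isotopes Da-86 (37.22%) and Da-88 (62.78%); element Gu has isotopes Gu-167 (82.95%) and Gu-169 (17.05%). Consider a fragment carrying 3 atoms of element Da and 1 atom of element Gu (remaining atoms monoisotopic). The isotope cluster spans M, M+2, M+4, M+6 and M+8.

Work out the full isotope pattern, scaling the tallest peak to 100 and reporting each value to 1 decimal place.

Element Da pattern (n=3): 0.05156192 : 0.26091275 : 0.44008873 : 0.2474366
Element Gu pattern (n=1): 0.8295 : 0.1705
Convolve the two distributions (both contribute in 2-u steps):
  M: 0.05156192×0.8295 = 0.042771
  M+2: 0.05156192×0.1705 + 0.26091275×0.8295 = 0.225218
  M+4: 0.26091275×0.1705 + 0.44008873×0.8295 = 0.409539
  M+6: 0.44008873×0.1705 + 0.2474366×0.8295 = 0.280284
  M+8: 0.2474366×0.1705 = 0.042188
Scale to base peak (0.409539) = 100: 10.4 : 55.0 : 100.0 : 68.4 : 10.3

10.4 : 55.0 : 100.0 : 68.4 : 10.3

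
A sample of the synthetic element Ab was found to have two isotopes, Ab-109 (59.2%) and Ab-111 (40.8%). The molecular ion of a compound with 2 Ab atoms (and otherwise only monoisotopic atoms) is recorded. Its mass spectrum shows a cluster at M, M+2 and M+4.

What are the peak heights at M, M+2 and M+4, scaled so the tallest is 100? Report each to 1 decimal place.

72.5 : 100.0 : 34.5

Each Ab atom is independently Ab-109 (p = 0.592) or Ab-111 (q = 0.408); the cluster is the binomial expansion (p + q)^2.
P(M) = 0.592^2 = 0.350464
P(M+2) = 2 × 0.592^1 × 0.408^1 = 0.483072
P(M+4) = 0.408^2 = 0.166464
The M+2 peak is largest (0.483072); scaling to 100 gives 72.5 : 100.0 : 34.5.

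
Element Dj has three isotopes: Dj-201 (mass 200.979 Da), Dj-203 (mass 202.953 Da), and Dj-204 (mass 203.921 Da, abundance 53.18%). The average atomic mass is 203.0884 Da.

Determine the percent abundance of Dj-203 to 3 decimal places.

27.601%

The remaining 46.82% is split between Dj-201 (fraction x) and Dj-203 (fraction 0.4682 − x).
Substituting: 200.979x + 202.953(0.4682 − x) = 94.6432122
(200.979 − 202.953)x = -0.3793824  ⇒  x = 0.19219, y = 0.27601
Dj-201: 19.219%, Dj-203: 27.601%.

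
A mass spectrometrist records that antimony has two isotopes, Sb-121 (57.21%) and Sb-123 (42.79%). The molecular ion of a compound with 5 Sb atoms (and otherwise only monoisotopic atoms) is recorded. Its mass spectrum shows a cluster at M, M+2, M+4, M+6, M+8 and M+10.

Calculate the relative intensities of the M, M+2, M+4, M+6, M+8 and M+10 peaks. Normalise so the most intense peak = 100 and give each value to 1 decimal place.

Each Sb atom is independently Sb-121 (p = 0.5721) or Sb-123 (q = 0.4279); the cluster is the binomial expansion (p + q)^5.
P(M) = 0.5721^5 = 0.061286
P(M+2) = 5 × 0.5721^4 × 0.4279^1 = 0.229192
P(M+4) = 10 × 0.5721^3 × 0.4279^2 = 0.342847
P(M+6) = 10 × 0.5721^2 × 0.4279^3 = 0.256431
P(M+8) = 5 × 0.5721^1 × 0.4279^4 = 0.095898
P(M+10) = 0.4279^5 = 0.014345
The M+4 peak is largest (0.342847); scaling to 100 gives 17.9 : 66.8 : 100.0 : 74.8 : 28.0 : 4.2.

17.9 : 66.8 : 100.0 : 74.8 : 28.0 : 4.2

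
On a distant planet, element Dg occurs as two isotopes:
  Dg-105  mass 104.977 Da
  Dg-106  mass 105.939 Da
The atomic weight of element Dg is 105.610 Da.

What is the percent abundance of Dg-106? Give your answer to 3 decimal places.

65.800%

With x = fraction of Dg-105 (so Dg-106 is 1 − x):
104.977·x + 105.939·(1 − x) = 105.610
(104.977 − 105.939)·x = 105.610 − 105.939
x = -0.329 / -0.962 = 0.34200 → 34.200% Dg-105, 65.800% Dg-106.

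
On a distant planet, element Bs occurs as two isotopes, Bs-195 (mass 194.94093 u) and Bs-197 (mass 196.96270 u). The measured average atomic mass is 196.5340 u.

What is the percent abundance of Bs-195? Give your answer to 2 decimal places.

Writing the weighted mean with unknown fraction x of Bs-195:
194.94093·x + 196.96270·(1 − x) = 196.5340
(194.94093 − 196.96270)·x = 196.5340 − 196.96270
x = -0.42870 / -2.02177 = 0.21204 → 21.20% Bs-195, 78.80% Bs-197.

21.20%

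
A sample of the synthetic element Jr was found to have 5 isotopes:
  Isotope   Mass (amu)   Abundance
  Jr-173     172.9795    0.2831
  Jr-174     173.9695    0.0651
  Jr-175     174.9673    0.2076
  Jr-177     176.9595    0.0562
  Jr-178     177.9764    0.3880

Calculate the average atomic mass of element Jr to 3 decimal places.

175.619 amu

Average mass = Σ (abundance × isotope mass) = 0.2831 × 172.9795 + 0.0651 × 173.9695 + 0.2076 × 174.9673 + 0.0562 × 176.9595 + 0.3880 × 177.9764
= 48.97050 + 11.32541 + 36.32321 + 9.94512 + 69.05484 = 175.61908 amu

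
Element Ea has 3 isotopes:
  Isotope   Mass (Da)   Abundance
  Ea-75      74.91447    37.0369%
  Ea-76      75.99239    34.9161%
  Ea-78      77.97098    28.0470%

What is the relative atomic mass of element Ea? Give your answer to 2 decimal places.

Ar = Σ fᵢ·mᵢ = 0.370369 × 74.91447 + 0.349161 × 75.99239 + 0.280470 × 77.97098
= 27.745997 + 26.533579 + 21.868521 = 76.148097 Da

76.15 Da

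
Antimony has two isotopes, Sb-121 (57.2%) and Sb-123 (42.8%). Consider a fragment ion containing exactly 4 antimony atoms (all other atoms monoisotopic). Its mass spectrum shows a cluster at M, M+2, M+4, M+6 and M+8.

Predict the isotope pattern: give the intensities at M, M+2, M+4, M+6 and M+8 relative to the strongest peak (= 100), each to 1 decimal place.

29.8 : 89.1 : 100.0 : 49.9 : 9.3

The 4 Sb atoms are independent, so intensities follow the terms of (0.572 + 0.428)^4.
P(M) = 0.572^4 = 0.107049
P(M+2) = 4 × 0.572^3 × 0.428^1 = 0.320400
P(M+4) = 6 × 0.572^2 × 0.428^2 = 0.359609
P(M+6) = 4 × 0.572^1 × 0.428^3 = 0.179385
P(M+8) = 0.428^4 = 0.033556
The M+4 peak is largest (0.359609); scaling to 100 gives 29.8 : 89.1 : 100.0 : 49.9 : 9.3.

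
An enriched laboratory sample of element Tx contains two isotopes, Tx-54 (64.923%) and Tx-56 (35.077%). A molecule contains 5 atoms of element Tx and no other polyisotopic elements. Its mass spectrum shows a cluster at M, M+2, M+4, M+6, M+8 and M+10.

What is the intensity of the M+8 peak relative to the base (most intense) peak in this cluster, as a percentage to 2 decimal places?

(0.64923 + 0.35077)^5 gives M 0.1153, M+2 0.3116, M+4 0.3367, M+6 0.1819, M+8 0.0491, M+10 0.0053; the largest is M+4.
P(M+4) = C(5,2) × 0.64923^3 × 0.35077^2 = 10 × 0.27365018 × 0.12303959 = 0.336698 (base)
P(M+8) = C(5,4) × 0.64923^1 × 0.35077^4 = 5 × 0.64923 × 0.01513874 = 0.049143
Relative intensity = 0.049143 / 0.336698 × 100 = 14.60

14.60%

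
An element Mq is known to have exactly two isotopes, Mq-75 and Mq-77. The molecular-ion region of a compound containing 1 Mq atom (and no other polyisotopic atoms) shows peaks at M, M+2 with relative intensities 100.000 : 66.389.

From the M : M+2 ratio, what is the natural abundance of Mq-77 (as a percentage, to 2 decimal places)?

Write p for the Mq-75 fraction. I(M+2)/I(M) = [C(1,1)·p^0·(1−p)] / p^1 = 1·(1−p)/p = 66.389/100.000 = 0.6639
(1−p)/p = 0.6639/1 = 0.6639  ⇒  p = 1/(1 + 0.6639) = 0.6010
Mq-75: 60.10%, Mq-77: 39.90%.

39.90%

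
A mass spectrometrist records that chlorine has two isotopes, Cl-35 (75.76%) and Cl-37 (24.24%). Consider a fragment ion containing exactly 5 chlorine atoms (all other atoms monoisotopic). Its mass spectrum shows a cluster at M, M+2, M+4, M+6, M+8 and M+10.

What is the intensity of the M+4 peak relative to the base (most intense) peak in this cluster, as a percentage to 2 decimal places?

63.99%

(0.7576 + 0.2424)^5 gives M 0.2496, M+2 0.3993, M+4 0.2555, M+6 0.0817, M+8 0.0131, M+10 0.0008; the largest is M+2.
P(M+2) = C(5,1) × 0.7576^4 × 0.2424^1 = 5 × 0.32942751 × 0.2424 = 0.399266 (base)
P(M+4) = C(5,2) × 0.7576^3 × 0.2424^2 = 10 × 0.4348304 × 0.05875776 = 0.255497
Relative intensity = 0.255497 / 0.399266 × 100 = 63.99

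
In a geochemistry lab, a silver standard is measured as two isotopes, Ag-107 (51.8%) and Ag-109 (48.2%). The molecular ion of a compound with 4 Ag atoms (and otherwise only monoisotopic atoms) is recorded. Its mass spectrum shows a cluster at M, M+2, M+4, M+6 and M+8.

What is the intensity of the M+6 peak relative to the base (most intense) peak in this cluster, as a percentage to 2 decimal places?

62.03%

(0.518 + 0.482)^4 gives M 0.0720, M+2 0.2680, M+4 0.3740, M+6 0.2320, M+8 0.0540; the largest is M+4.
P(M+4) = C(4,2) × 0.518^2 × 0.482^2 = 6 × 0.268324 × 0.232324 = 0.374029 (base)
P(M+6) = C(4,3) × 0.518^1 × 0.482^3 = 4 × 0.5180 × 0.11198017 = 0.232023
Relative intensity = 0.232023 / 0.374029 × 100 = 62.03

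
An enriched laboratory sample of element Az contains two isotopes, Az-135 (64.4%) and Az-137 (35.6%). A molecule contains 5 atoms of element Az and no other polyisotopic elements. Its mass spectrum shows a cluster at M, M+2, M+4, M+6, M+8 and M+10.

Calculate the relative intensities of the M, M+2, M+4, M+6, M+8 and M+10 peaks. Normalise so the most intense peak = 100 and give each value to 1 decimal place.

Expanding (0.644 + 0.356)^5:
P(M) = 0.644^5 = 0.110772
P(M+2) = 5 × 0.644^4 × 0.356^1 = 0.306171
P(M+4) = 10 × 0.644^3 × 0.356^2 = 0.338499
P(M+6) = 10 × 0.644^2 × 0.356^3 = 0.187121
P(M+8) = 5 × 0.644^1 × 0.356^4 = 0.051720
P(M+10) = 0.356^5 = 0.005718
The M+4 peak is largest (0.338499); scaling to 100 gives 32.7 : 90.4 : 100.0 : 55.3 : 15.3 : 1.7.

32.7 : 90.4 : 100.0 : 55.3 : 15.3 : 1.7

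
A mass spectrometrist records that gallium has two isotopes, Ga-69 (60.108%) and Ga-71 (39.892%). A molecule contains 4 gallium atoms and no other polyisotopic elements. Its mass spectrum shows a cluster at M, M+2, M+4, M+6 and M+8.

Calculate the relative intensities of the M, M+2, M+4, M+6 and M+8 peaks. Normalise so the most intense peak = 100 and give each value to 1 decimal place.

37.7 : 100.0 : 99.6 : 44.0 : 7.3

Expanding (0.60108 + 0.39892)^4:
P(M) = 0.60108^4 = 0.130536
P(M+2) = 4 × 0.60108^3 × 0.39892^1 = 0.346531
P(M+4) = 6 × 0.60108^2 × 0.39892^2 = 0.344975
P(M+6) = 4 × 0.60108^1 × 0.39892^3 = 0.152633
P(M+8) = 0.39892^4 = 0.025325
The M+2 peak is largest (0.346531); scaling to 100 gives 37.7 : 100.0 : 99.6 : 44.0 : 7.3.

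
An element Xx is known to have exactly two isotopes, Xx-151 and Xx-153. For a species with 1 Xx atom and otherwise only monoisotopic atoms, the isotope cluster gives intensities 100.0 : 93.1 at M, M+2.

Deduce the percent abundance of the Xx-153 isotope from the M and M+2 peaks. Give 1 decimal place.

48.2%

If p is the fraction of Xx that is Xx-151, then I(M+2)/I(M) = [C(1,1)·p^0·(1−p)] / p^1 = 1·(1−p)/p = 93.1/100.0 = 0.9310
(1−p)/p = 0.9310/1 = 0.9310  ⇒  p = 1/(1 + 0.9310) = 0.5179
Xx-151: 51.8%, Xx-153: 48.2%.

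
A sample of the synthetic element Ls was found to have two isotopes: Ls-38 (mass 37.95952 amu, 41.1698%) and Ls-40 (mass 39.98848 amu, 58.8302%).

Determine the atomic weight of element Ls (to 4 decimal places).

39.1532 amu

Ar = Σ fᵢ·mᵢ = 0.411698 × 37.95952 + 0.588302 × 39.98848
= 15.627858 + 23.525303 = 39.153161 amu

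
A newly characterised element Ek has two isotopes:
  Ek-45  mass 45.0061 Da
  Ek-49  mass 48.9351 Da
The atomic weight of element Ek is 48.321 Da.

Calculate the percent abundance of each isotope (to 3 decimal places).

Writing the weighted mean with unknown fraction x of Ek-45:
45.0061·x + 48.9351·(1 − x) = 48.321
(45.0061 − 48.9351)·x = 48.321 − 48.9351
x = -0.6141 / -3.9290 = 0.15630 → 15.630% Ek-45, 84.370% Ek-49.

Ek-45: 15.630%, Ek-49: 84.370%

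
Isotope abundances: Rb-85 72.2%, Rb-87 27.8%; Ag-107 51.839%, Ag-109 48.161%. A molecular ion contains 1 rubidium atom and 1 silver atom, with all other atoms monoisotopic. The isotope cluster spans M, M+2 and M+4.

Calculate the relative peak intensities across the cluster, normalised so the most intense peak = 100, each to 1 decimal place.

Rubidium pattern (n=1): 0.7220 : 0.2780
Silver pattern (n=1): 0.51839 : 0.48161
Convolve the two distributions (both contribute in 2-u steps):
  M: 0.7220×0.51839 = 0.374278
  M+2: 0.7220×0.48161 + 0.2780×0.51839 = 0.491835
  M+4: 0.2780×0.48161 = 0.133888
Scale to base peak (0.491835) = 100: 76.1 : 100.0 : 27.2

76.1 : 100.0 : 27.2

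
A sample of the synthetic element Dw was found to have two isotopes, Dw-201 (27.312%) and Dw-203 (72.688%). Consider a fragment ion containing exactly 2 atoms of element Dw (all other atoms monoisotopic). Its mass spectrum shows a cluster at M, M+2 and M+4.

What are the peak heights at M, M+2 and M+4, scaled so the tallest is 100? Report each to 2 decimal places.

14.12 : 75.15 : 100.00

Expanding (0.27312 + 0.72688)^2:
P(M) = 0.27312^2 = 0.074595
P(M+2) = 2 × 0.27312^1 × 0.72688^1 = 0.397051
P(M+4) = 0.72688^2 = 0.528355
The M+4 peak is largest (0.528355); scaling to 100 gives 14.12 : 75.15 : 100.00.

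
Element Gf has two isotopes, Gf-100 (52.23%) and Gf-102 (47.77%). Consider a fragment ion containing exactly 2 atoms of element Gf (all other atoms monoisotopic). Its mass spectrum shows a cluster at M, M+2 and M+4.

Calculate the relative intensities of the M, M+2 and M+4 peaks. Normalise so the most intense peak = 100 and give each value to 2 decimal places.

Expanding (0.5223 + 0.4777)^2:
P(M) = 0.5223^2 = 0.272797
P(M+2) = 2 × 0.5223^1 × 0.4777^1 = 0.499005
P(M+4) = 0.4777^2 = 0.228197
The M+2 peak is largest (0.499005); scaling to 100 gives 54.67 : 100.00 : 45.73.

54.67 : 100.00 : 45.73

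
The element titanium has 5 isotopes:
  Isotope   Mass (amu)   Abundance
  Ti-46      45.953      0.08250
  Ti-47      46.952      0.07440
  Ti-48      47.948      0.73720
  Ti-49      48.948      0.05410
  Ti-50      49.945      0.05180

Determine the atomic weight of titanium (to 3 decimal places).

Average mass = Σ (abundance × isotope mass) = 0.08250 × 45.953 + 0.07440 × 46.952 + 0.73720 × 47.948 + 0.05410 × 48.948 + 0.05180 × 49.945
= 3.7911 + 3.4932 + 35.3473 + 2.6481 + 2.5872 = 47.8669 amu

47.867 amu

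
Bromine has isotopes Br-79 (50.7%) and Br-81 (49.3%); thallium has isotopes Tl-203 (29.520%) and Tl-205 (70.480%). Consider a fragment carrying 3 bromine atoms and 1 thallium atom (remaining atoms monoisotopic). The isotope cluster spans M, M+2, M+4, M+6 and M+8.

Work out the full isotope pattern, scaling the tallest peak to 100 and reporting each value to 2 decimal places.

Bromine pattern (n=3): 0.13032384 : 0.38017547 : 0.36967753 : 0.11982316
Thallium pattern (n=1): 0.2952 : 0.7048
Convolve the two distributions (both contribute in 2-u steps):
  M: 0.13032384×0.2952 = 0.038472
  M+2: 0.13032384×0.7048 + 0.38017547×0.2952 = 0.204080
  M+4: 0.38017547×0.7048 + 0.36967753×0.2952 = 0.377076
  M+6: 0.36967753×0.7048 + 0.11982316×0.2952 = 0.295921
  M+8: 0.11982316×0.7048 = 0.084451
Scale to base peak (0.377076) = 100: 10.20 : 54.12 : 100.00 : 78.48 : 22.40

10.20 : 54.12 : 100.00 : 78.48 : 22.40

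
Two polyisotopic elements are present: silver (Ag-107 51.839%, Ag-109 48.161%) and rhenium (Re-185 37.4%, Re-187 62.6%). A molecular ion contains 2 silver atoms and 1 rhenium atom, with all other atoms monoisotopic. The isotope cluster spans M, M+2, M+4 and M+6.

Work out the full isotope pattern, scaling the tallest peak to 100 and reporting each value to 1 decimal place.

Silver pattern (n=2): 0.26872819 : 0.49932362 : 0.23194819
Rhenium pattern (n=1): 0.3740 : 0.6260
Convolve the two distributions (both contribute in 2-u steps):
  M: 0.26872819×0.3740 = 0.100504
  M+2: 0.26872819×0.6260 + 0.49932362×0.3740 = 0.354971
  M+4: 0.49932362×0.6260 + 0.23194819×0.3740 = 0.399325
  M+6: 0.23194819×0.6260 = 0.145200
Scale to base peak (0.399325) = 100: 25.2 : 88.9 : 100.0 : 36.4

25.2 : 88.9 : 100.0 : 36.4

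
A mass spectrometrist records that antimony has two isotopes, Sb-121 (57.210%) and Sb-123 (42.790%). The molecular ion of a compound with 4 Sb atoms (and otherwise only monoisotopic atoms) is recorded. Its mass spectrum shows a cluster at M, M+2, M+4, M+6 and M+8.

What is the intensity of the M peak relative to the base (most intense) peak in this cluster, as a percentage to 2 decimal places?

29.79%

(0.57210 + 0.42790)^4 gives M 0.1071, M+2 0.3205, M+4 0.3596, M+6 0.1793, M+8 0.0335; the largest is M+4.
P(M+4) = C(4,2) × 0.57210^2 × 0.42790^2 = 6 × 0.32729841 × 0.18309841 = 0.359567 (base)
P(M) = C(4,0) × 0.57210^4 × 0.42790^0 = 1 × 0.10712425 × 1.0000 = 0.107124
Relative intensity = 0.107124 / 0.359567 × 100 = 29.79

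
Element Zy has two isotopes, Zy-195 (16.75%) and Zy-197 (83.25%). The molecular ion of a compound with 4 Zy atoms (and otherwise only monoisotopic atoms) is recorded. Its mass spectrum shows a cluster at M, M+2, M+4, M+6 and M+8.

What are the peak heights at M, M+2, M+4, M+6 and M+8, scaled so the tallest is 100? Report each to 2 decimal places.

Expanding (0.1675 + 0.8325)^4:
P(M) = 0.1675^4 = 0.000787
P(M+2) = 4 × 0.1675^3 × 0.8325^1 = 0.015649
P(M+4) = 6 × 0.1675^2 × 0.8325^2 = 0.116667
P(M+6) = 4 × 0.1675^1 × 0.8325^3 = 0.386569
P(M+8) = 0.8325^4 = 0.480327
The M+8 peak is largest (0.480327); scaling to 100 gives 0.16 : 3.26 : 24.29 : 80.48 : 100.00.

0.16 : 3.26 : 24.29 : 80.48 : 100.00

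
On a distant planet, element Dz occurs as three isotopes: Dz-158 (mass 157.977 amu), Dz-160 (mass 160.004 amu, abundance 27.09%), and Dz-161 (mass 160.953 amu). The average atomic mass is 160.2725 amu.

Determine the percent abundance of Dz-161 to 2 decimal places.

The remaining 72.91% is split between Dz-158 (fraction x) and Dz-161 (fraction 0.7291 − x).
Substituting: 157.977x + 160.953(0.7291 − x) = 116.9274164
(157.977 − 160.953)x = -0.4234159  ⇒  x = 0.14228, y = 0.58682
Dz-158: 14.23%, Dz-161: 58.68%.

58.68%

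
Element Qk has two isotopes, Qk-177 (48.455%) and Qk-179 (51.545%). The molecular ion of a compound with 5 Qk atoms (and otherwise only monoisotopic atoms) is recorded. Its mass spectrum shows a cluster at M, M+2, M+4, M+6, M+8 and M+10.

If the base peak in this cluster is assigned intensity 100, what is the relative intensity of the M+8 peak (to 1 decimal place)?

(0.48455 + 0.51545)^5 gives M 0.0267, M+2 0.1421, M+4 0.3023, M+6 0.3215, M+8 0.1710, M+10 0.0364; the largest is M+6.
P(M+6) = C(5,3) × 0.48455^2 × 0.51545^3 = 10 × 0.2347887 × 0.13694924 = 0.321541 (base)
P(M+8) = C(5,4) × 0.48455^1 × 0.51545^4 = 5 × 0.48455 × 0.07059049 = 0.171023
Relative intensity = 0.171023 / 0.321541 × 100 = 53.2

53.2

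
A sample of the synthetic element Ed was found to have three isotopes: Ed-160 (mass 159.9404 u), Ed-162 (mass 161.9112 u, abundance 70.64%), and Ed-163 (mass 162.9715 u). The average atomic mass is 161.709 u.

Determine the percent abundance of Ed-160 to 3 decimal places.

Let x and y be the fractions of Ed-160 and Ed-163. Then x + y = 1 − 0.7064 = 0.2936 and 159.9404x + 162.9715y = 161.709 − 0.7064×161.9112 = 47.33492832.
Substituting: 159.9404x + 162.9715(0.2936 − x) = 47.33492832
(159.9404 − 162.9715)x = -0.51350408  ⇒  x = 0.16941, y = 0.12419
Ed-160: 16.941%, Ed-163: 12.419%.

16.941%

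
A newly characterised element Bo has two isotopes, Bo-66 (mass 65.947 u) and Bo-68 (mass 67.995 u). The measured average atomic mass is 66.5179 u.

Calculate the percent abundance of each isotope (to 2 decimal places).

Bo-66: 72.12%, Bo-68: 27.88%

With x = fraction of Bo-66 (so Bo-68 is 1 − x):
65.947·x + 67.995·(1 − x) = 66.5179
(65.947 − 67.995)·x = 66.5179 − 67.995
x = -1.4771 / -2.048 = 0.72124 → 72.12% Bo-66, 27.88% Bo-68.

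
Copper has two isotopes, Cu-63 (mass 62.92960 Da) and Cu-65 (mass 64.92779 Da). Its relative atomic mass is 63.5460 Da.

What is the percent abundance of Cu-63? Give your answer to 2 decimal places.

Writing the weighted mean with unknown fraction x of Cu-63:
62.92960·x + 64.92779·(1 − x) = 63.5460
(62.92960 − 64.92779)·x = 63.5460 − 64.92779
x = -1.38179 / -1.99819 = 0.69152 → 69.15% Cu-63, 30.85% Cu-65.

69.15%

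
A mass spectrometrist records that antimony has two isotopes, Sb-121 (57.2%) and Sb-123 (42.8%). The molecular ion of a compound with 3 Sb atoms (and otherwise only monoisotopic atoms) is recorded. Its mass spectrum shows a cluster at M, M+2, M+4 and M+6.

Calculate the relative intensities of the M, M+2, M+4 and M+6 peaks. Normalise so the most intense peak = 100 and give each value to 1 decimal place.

Expanding (0.572 + 0.428)^3:
P(M) = 0.572^3 = 0.187149
P(M+2) = 3 × 0.572^2 × 0.428^1 = 0.420104
P(M+4) = 3 × 0.572^1 × 0.428^2 = 0.314344
P(M+6) = 0.428^3 = 0.078403
The M+2 peak is largest (0.420104); scaling to 100 gives 44.5 : 100.0 : 74.8 : 18.7.

44.5 : 100.0 : 74.8 : 18.7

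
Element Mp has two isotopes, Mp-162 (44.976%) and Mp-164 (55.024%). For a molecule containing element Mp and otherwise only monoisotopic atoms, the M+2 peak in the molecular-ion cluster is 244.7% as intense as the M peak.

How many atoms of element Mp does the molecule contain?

2

With n Mp atoms, P(M+2)/P(M) = C(n,1)·p^(n−1)q / p^n = n·q/p = n · 0.55024/0.44976.
n = 2.447 × 0.44976/0.55024 = 2.00 ≈ 2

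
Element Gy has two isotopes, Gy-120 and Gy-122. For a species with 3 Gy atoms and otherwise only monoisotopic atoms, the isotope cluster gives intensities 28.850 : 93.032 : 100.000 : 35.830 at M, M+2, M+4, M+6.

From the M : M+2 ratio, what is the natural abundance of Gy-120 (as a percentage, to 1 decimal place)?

48.2%

If p is the fraction of Gy that is Gy-120, then I(M+2)/I(M) = [C(3,1)·p^2·(1−p)] / p^3 = 3·(1−p)/p = 93.032/28.850 = 3.2247
(1−p)/p = 3.2247/3 = 1.0749  ⇒  p = 1/(1 + 1.0749) = 0.4820
Gy-120: 48.2%, Gy-122: 51.8%.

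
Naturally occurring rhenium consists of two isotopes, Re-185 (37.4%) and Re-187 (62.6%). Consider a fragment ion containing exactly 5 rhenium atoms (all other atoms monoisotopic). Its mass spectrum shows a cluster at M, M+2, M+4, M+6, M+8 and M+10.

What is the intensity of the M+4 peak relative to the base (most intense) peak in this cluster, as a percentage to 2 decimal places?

Binomial terms of (0.374 + 0.626)^5: M 0.0073, M+2 0.0612, M+4 0.2050, M+6 0.3431, M+8 0.2872, M+10 0.0961 → M+6 is the base peak.
P(M+6) = C(5,3) × 0.374^2 × 0.626^3 = 10 × 0.139876 × 0.24531438 = 0.343136 (base)
P(M+4) = C(5,2) × 0.374^3 × 0.626^2 = 10 × 0.05231362 × 0.391876 = 0.205005
Relative intensity = 0.205005 / 0.343136 × 100 = 59.74

59.74%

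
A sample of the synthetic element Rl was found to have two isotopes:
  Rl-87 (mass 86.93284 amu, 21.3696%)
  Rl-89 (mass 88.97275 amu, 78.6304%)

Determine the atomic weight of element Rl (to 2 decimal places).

88.54 amu

Average mass = Σ (abundance × isotope mass) = 0.213696 × 86.93284 + 0.786304 × 88.97275
= 18.577200 + 69.959629 = 88.536829 amu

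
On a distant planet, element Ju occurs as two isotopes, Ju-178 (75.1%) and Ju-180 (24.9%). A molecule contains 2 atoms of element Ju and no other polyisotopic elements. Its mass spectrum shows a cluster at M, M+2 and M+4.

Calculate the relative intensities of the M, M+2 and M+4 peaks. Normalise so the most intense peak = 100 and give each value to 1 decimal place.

Expanding (0.751 + 0.249)^2:
P(M) = 0.751^2 = 0.564001
P(M+2) = 2 × 0.751^1 × 0.249^1 = 0.373998
P(M+4) = 0.249^2 = 0.062001
The M peak is largest (0.564001); scaling to 100 gives 100.0 : 66.3 : 11.0.

100.0 : 66.3 : 11.0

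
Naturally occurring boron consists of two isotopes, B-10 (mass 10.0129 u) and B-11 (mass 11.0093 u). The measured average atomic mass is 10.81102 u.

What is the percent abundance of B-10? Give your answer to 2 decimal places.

Let x be the fractional abundance of B-10; then B-11 has abundance 1 − x.
10.0129·x + 11.0093·(1 − x) = 10.81102
(10.0129 − 11.0093)·x = 10.81102 − 11.0093
x = -0.19828 / -0.9964 = 0.19900 → 19.90% B-10, 80.10% B-11.

19.90%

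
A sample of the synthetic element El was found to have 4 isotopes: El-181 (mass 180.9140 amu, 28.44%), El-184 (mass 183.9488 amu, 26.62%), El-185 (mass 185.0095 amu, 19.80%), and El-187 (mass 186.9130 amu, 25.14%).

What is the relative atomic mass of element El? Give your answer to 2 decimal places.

184.04 amu

The abundance-weighted mean is 0.2844 × 180.9140 + 0.2662 × 183.9488 + 0.1980 × 185.0095 + 0.2514 × 186.9130
= 51.45194 + 48.96717 + 36.63188 + 46.98993 = 184.04092 amu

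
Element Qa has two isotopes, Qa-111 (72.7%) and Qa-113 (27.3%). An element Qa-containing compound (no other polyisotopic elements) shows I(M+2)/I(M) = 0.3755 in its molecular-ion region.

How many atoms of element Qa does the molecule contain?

1

For n independent Qa atoms, I(M+2)/I(M) = n · (abundance Qa-113) / (abundance Qa-111) = n · 0.273/0.727.
n = 0.3755 × 0.727/0.273 = 1.00 ≈ 1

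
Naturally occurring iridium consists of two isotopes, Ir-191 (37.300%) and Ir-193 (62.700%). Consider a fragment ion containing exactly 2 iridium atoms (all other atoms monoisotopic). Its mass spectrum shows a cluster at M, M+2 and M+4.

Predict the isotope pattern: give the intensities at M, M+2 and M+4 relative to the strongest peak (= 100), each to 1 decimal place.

29.7 : 100.0 : 84.0

The 2 Ir atoms are independent, so intensities follow the terms of (0.37300 + 0.62700)^2.
P(M) = 0.37300^2 = 0.139129
P(M+2) = 2 × 0.37300^1 × 0.62700^1 = 0.467742
P(M+4) = 0.62700^2 = 0.393129
The M+2 peak is largest (0.467742); scaling to 100 gives 29.7 : 100.0 : 84.0.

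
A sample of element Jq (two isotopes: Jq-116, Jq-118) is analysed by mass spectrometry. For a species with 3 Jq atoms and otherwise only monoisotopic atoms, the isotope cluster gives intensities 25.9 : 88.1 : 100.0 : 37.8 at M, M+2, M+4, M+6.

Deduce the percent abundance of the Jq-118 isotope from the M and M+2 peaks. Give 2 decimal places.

53.14%

If p is the fraction of Jq that is Jq-116, then I(M+2)/I(M) = [C(3,1)·p^2·(1−p)] / p^3 = 3·(1−p)/p = 88.1/25.9 = 3.4015
(1−p)/p = 3.4015/3 = 1.1338  ⇒  p = 1/(1 + 1.1338) = 0.4686
Jq-116: 46.86%, Jq-118: 53.14%.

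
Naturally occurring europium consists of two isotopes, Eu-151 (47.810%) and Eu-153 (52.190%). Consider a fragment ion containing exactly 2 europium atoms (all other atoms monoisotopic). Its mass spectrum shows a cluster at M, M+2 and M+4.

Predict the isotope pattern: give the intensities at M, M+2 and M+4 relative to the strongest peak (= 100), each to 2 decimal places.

45.80 : 100.00 : 54.58

The 2 Eu atoms are independent, so intensities follow the terms of (0.47810 + 0.52190)^2.
P(M) = 0.47810^2 = 0.228580
P(M+2) = 2 × 0.47810^1 × 0.52190^1 = 0.499041
P(M+4) = 0.52190^2 = 0.272380
The M+2 peak is largest (0.499041); scaling to 100 gives 45.80 : 100.00 : 54.58.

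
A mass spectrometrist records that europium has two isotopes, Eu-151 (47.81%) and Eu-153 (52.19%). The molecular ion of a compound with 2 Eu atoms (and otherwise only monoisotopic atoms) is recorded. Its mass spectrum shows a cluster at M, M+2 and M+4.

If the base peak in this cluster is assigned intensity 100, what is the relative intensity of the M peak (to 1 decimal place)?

Binomial terms of (0.4781 + 0.5219)^2: M 0.2286, M+2 0.4990, M+4 0.2724 → M+2 is the base peak.
P(M+2) = C(2,1) × 0.4781^1 × 0.5219^1 = 2 × 0.4781 × 0.5219 = 0.499041 (base)
P(M) = C(2,0) × 0.4781^2 × 0.5219^0 = 1 × 0.22857961 × 1.0000 = 0.228580
Relative intensity = 0.228580 / 0.499041 × 100 = 45.8

45.8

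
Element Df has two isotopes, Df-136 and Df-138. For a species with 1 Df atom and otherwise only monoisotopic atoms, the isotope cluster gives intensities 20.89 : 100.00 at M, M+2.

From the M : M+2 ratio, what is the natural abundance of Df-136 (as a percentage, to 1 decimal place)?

Let p = fractional abundance of Df-136. I(M+2)/I(M) = [C(1,1)·p^0·(1−p)] / p^1 = 1·(1−p)/p = 100.00/20.89 = 4.7870
(1−p)/p = 4.7870/1 = 4.7870  ⇒  p = 1/(1 + 4.7870) = 0.1728
Df-136: 17.3%, Df-138: 82.7%.

17.3%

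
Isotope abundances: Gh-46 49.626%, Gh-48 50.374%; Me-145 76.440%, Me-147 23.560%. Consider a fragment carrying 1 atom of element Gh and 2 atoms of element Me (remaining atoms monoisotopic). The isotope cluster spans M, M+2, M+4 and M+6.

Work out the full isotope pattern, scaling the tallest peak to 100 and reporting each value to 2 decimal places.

61.29 : 100.00 : 44.18 : 5.91

Element Gh pattern (n=1): 0.49626 : 0.50374
Element Me pattern (n=2): 0.58430736 : 0.36018528 : 0.05550736
Convolve the two distributions (both contribute in 2-u steps):
  M: 0.49626×0.58430736 = 0.289968
  M+2: 0.49626×0.36018528 + 0.50374×0.58430736 = 0.473085
  M+4: 0.49626×0.05550736 + 0.50374×0.36018528 = 0.208986
  M+6: 0.50374×0.05550736 = 0.027961
Scale to base peak (0.473085) = 100: 61.29 : 100.00 : 44.18 : 5.91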